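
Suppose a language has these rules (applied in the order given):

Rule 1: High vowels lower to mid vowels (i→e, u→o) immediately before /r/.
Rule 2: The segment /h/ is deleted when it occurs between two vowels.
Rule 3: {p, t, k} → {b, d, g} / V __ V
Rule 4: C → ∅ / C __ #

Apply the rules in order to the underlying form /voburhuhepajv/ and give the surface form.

Rule 1 (pre-rhotic lowering): /u/ is a high vowel immediately before /r/, so it lowers to [o]. /voburhuhepajv/ → voborhuhepajv.
Rule 2 (intervocalic h-deletion): /h/ occurs between vowels /u/ and /e/, so it deletes. /voborhuhepajv/ → voborhuepajv.
Rule 3 (intervocalic voicing): /p/ is a voiceless stop between vowels /e/ and /a/, so it voices to [b]. /voborhuepajv/ → voborhuebajv.
Rule 4 (final cluster simplification): /v/ is the second consonant of a word-final cluster /jv/, so it deletes. /voborhuebajv/ → voborhuebaj.

voborhuebaj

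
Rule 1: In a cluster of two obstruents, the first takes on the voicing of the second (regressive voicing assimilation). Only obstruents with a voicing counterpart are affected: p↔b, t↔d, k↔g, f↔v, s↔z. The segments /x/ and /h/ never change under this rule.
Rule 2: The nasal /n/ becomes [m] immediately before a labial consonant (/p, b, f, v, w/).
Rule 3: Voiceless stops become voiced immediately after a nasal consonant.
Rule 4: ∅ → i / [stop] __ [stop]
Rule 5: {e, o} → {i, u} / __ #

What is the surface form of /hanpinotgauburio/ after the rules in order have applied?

hambinodigauburiu

Rule 1 (regressive voicing assimilation): /t/ precedes the voiced obstruent /g/, so it voices to [d] by assimilation. /hanpinotgauburio/ → hanpinodgauburio.
Rule 2 (nasal place assimilation): /n/ precedes the labial consonant /p/, so it assimilates in place to [m]. /hanpinodgauburio/ → hampinodgauburio.
Rule 3 (post-nasal voicing): /p/ is a voiceless stop immediately after the nasal /m/, so it voices to [b]. /hampinodgauburio/ → hambinodgauburio.
Rule 4 (stop-cluster i-epenthesis): /d/ and /g/ form a stop–stop cluster, so [i] is inserted between them. /hambinodgauburio/ → hambinodigauburio.
Rule 5 (final vowel raising): /o/ is a mid vowel in word-final position, so it raises to [u]. /hambinodigauburio/ → hambinodigauburiu.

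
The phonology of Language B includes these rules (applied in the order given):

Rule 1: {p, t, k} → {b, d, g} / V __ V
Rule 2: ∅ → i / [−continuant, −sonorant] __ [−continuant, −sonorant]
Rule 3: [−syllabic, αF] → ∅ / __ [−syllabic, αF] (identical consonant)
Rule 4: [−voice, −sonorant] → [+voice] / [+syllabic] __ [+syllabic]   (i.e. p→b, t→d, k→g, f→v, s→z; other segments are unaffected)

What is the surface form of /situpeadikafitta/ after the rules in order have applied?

Rule 1 (intervocalic voicing): /t/ is a voiceless stop between vowels /i/ and /u/, so it voices to [d]. /p/ is a voiceless stop between vowels /u/ and /e/, so it voices to [b]. /k/ is a voiceless stop between vowels /i/ and /a/, so it voices to [g]. /situpeadikafitta/ → sidubeadigafitta.
Rule 2 (stop-cluster i-epenthesis): /t/ and /t/ form a stop–stop cluster, so [i] is inserted between them. /sidubeadigafitta/ → sidubeadigafitita.
Rule 3 (degemination): no segment meets the environment; /sidubeadigafitita/ is unchanged.
Rule 4 (intervocalic voicing): /f/ is a voiceless obstruent between vowels /a/ and /i/, so it voices to [v]. /t/ is a voiceless obstruent between vowels /i/ and /i/, so it voices to [d]. /t/ is a voiceless obstruent between vowels /i/ and /a/, so it voices to [d]. /sidubeadigafitita/ → sidubeadigavidida.

sidubeadigavidida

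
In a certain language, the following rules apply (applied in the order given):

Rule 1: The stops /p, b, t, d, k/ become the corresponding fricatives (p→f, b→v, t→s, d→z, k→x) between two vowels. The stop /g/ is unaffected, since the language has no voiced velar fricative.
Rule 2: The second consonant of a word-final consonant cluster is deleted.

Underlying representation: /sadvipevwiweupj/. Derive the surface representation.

Rule 1 (intervocalic spirantization): /p/ is a stop between vowels /i/ and /e/, so it spirantizes to the fricative [f]. /sadvipevwiweupj/ → sadvifevwiweupj.
Rule 2 (final cluster simplification): /j/ is the second consonant of a word-final cluster /pj/, so it deletes. /sadvifevwiweupj/ → sadvifevwiweup.

sadvifevwiweup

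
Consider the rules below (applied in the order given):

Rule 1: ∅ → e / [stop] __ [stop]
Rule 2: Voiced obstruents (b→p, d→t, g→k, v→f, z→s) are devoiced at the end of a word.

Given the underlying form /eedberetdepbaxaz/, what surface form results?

eedeberetedepebaxas

Rule 1 (stop-cluster e-epenthesis): /d/ and /b/ form a stop–stop cluster, so [e] is inserted between them. /t/ and /d/ form a stop–stop cluster, so [e] is inserted between them. /p/ and /b/ form a stop–stop cluster, so [e] is inserted between them. /eedberetdepbaxaz/ → eedeberetedepebaxaz.
Rule 2 (final devoicing): /z/ is a voiced obstruent in word-final position, so it devoices to [s]. /eedeberetedepebaxaz/ → eedeberetedepebaxas.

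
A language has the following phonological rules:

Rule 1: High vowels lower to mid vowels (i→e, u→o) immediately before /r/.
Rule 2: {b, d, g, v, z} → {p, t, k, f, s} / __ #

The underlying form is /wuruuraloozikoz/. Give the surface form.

Rule 1 (pre-rhotic lowering): /u/ is a high vowel immediately before /r/, so it lowers to [o]. /u/ is a high vowel immediately before /r/, so it lowers to [o]. /wuruuraloozikoz/ → woruoraloozikoz.
Rule 2 (final devoicing): /z/ is a voiced obstruent in word-final position, so it devoices to [s]. /woruoraloozikoz/ → woruoraloozikos.

woruoraloozikos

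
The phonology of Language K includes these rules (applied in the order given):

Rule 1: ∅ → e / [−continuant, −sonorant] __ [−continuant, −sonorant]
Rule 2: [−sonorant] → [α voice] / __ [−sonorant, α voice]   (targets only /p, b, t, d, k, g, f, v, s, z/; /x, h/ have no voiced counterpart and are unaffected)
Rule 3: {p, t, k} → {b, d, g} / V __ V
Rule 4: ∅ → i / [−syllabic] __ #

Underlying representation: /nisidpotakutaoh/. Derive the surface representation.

Rule 1 (stop-cluster e-epenthesis): /d/ and /p/ form a stop–stop cluster, so [e] is inserted between them. /nisidpotakutaoh/ → nisidepotakutaoh.
Rule 2 (regressive voicing assimilation): no segment meets the environment; /nisidepotakutaoh/ is unchanged.
Rule 3 (intervocalic voicing): /p/ is a voiceless stop between vowels /e/ and /o/, so it voices to [b]. /t/ is a voiceless stop between vowels /o/ and /a/, so it voices to [d]. /k/ is a voiceless stop between vowels /a/ and /u/, so it voices to [g]. /t/ is a voiceless stop between vowels /u/ and /a/, so it voices to [d]. /nisidepotakutaoh/ → nisidebodagudaoh.
Rule 4 (final i-epenthesis): the form ends in the consonant /h/, so [i] is inserted word-finally. /nisidebodagudaoh/ → nisidebodagudaohi.

nisidebodagudaohi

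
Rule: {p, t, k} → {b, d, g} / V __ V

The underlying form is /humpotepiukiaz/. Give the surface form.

Scanning /humpotepiukiaz/: /p/ at position 4 is not in the conditioning environment; /t/ is a voiceless stop between vowels /o/ and /e/, so it voices to [d]; /p/ is a voiceless stop between vowels /e/ and /i/, so it voices to [b]; /k/ is a voiceless stop between vowels /u/ and /i/, so it voices to [g].
Result: [humpodebiugiaz].

humpodebiugiaz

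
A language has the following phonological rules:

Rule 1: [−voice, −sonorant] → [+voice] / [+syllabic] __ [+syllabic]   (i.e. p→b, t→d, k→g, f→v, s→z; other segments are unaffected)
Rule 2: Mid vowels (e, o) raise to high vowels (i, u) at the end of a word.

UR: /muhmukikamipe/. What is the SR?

Rule 1 (intervocalic voicing): /k/ is a voiceless obstruent between vowels /u/ and /i/, so it voices to [g]. /k/ is a voiceless obstruent between vowels /i/ and /a/, so it voices to [g]. /p/ is a voiceless obstruent between vowels /i/ and /e/, so it voices to [b]. /muhmukikamipe/ → muhmugigamibe.
Rule 2 (final vowel raising): /e/ is a mid vowel in word-final position, so it raises to [i]. /muhmugigamibe/ → muhmugigamibi.

muhmugigamibi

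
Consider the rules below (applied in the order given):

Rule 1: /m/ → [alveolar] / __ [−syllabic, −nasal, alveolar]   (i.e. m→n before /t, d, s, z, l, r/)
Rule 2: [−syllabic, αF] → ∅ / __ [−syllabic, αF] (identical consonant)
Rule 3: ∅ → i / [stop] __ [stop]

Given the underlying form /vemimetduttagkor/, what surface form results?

Rule 1 (nasal place assimilation): no segment meets the environment; /vemimetduttagkor/ is unchanged.
Rule 2 (degemination): /tt/ is a geminate; the first /t/ deletes. /vemimetduttagkor/ → vemimetdutagkor.
Rule 3 (stop-cluster i-epenthesis): /t/ and /d/ form a stop–stop cluster, so [i] is inserted between them. /g/ and /k/ form a stop–stop cluster, so [i] is inserted between them. /vemimetdutagkor/ → vemimetidutagikor.

vemimetidutagikor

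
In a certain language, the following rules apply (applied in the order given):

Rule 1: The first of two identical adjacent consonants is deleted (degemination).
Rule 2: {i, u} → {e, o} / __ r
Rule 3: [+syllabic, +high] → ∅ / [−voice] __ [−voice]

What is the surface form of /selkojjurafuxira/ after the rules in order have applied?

selkojorafxera

Rule 1 (degemination): /jj/ is a geminate; the first /j/ deletes. /selkojjurafuxira/ → selkojurafuxira.
Rule 2 (pre-rhotic lowering): /u/ is a high vowel immediately before /r/, so it lowers to [o]. /i/ is a high vowel immediately before /r/, so it lowers to [e]. /selkojurafuxira/ → selkojorafuxera.
Rule 3 (high vowel syncope): /u/ is a high vowel flanked by voiceless consonants /f/ and /x/, so it deletes. /selkojorafuxera/ → selkojorafxera.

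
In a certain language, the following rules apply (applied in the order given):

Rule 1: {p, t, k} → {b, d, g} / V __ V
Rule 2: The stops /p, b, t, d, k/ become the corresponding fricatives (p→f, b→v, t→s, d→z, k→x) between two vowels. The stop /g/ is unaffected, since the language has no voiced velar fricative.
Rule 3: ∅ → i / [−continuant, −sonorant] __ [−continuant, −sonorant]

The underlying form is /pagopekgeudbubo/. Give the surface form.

Rule 1 (intervocalic voicing): /p/ is a voiceless stop between vowels /o/ and /e/, so it voices to [b]. /pagopekgeudbubo/ → pagobekgeudbubo.
Rule 2 (intervocalic spirantization): /b/ is a stop between vowels /o/ and /e/, so it spirantizes to the fricative [v]. /b/ is a stop between vowels /u/ and /o/, so it spirantizes to the fricative [v]. /pagobekgeudbubo/ → pagovekgeudbuvo.
Rule 3 (stop-cluster i-epenthesis): /k/ and /g/ form a stop–stop cluster, so [i] is inserted between them. /d/ and /b/ form a stop–stop cluster, so [i] is inserted between them. /pagovekgeudbuvo/ → pagovekigeudibuvo.

pagovekigeudibuvo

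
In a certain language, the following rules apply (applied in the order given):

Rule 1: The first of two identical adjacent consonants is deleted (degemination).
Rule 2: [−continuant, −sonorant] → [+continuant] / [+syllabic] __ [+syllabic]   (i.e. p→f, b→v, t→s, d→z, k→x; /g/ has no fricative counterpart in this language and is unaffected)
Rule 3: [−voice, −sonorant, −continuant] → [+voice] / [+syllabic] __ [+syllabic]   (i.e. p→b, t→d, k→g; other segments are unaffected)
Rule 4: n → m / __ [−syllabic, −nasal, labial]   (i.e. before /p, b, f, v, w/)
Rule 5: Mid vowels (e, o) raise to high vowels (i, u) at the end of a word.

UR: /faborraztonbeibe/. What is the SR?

Rule 1 (degemination): /rr/ is a geminate; the first /r/ deletes. /faborraztonbeibe/ → faboraztonbeibe.
Rule 2 (intervocalic spirantization): /b/ is a stop between vowels /a/ and /o/, so it spirantizes to the fricative [v]. /b/ is a stop between vowels /i/ and /e/, so it spirantizes to the fricative [v]. /faboraztonbeibe/ → favoraztonbeive.
Rule 3 (intervocalic voicing): no segment meets the environment; /favoraztonbeive/ is unchanged.
Rule 4 (nasal place assimilation): /n/ precedes the labial consonant /b/, so it assimilates in place to [m]. /favoraztonbeive/ → favoraztombeive.
Rule 5 (final vowel raising): /e/ is a mid vowel in word-final position, so it raises to [i]. /favoraztombeive/ → favoraztombeivi.

favoraztombeivi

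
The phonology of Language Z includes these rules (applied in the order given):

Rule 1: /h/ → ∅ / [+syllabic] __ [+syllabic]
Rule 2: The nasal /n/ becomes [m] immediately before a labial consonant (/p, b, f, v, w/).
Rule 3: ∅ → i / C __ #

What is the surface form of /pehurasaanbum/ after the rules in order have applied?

Rule 1 (intervocalic h-deletion): /h/ occurs between vowels /e/ and /u/, so it deletes. /pehurasaanbum/ → peurasaanbum.
Rule 2 (nasal place assimilation): /n/ precedes the labial consonant /b/, so it assimilates in place to [m]. /peurasaanbum/ → peurasaambum.
Rule 3 (final i-epenthesis): the form ends in the consonant /m/, so [i] is inserted word-finally. /peurasaambum/ → peurasaambumi.

peurasaambumi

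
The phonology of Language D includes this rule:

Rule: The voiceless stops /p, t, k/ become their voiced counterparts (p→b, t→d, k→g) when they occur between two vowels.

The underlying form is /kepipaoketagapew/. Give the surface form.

/p/ is a voiceless stop between vowels /e/ and /i/, so it voices to [b].
/p/ is a voiceless stop between vowels /i/ and /a/, so it voices to [b].
/k/ is a voiceless stop between vowels /o/ and /e/, so it voices to [g].
/t/ is a voiceless stop between vowels /e/ and /a/, so it voices to [d].
/p/ is a voiceless stop between vowels /a/ and /e/, so it voices to [b].
The other instance of /k/ does not occur in the required environment and remains unchanged.
Surface form: [kebibaogedagabew].

kebibaogedagabew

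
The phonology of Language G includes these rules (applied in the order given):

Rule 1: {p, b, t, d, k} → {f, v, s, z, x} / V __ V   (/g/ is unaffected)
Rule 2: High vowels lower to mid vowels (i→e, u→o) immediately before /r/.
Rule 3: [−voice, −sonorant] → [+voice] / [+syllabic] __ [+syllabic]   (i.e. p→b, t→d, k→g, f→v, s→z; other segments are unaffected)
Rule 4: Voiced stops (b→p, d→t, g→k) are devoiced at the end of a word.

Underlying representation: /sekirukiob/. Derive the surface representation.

sexeruxiop

Rule 1 (intervocalic spirantization): /k/ is a stop between vowels /e/ and /i/, so it spirantizes to the fricative [x]. /k/ is a stop between vowels /u/ and /i/, so it spirantizes to the fricative [x]. /sekirukiob/ → sexiruxiob.
Rule 2 (pre-rhotic lowering): /i/ is a high vowel immediately before /r/, so it lowers to [e]. /sexiruxiob/ → sexeruxiob.
Rule 3 (intervocalic voicing): no segment meets the environment; /sexeruxiob/ is unchanged.
Rule 4 (final devoicing): /b/ is a voiced stop in word-final position, so it devoices to [p]. /sexeruxiob/ → sexeruxiop.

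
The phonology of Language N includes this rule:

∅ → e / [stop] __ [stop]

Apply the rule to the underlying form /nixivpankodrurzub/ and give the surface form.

No segment of /nixivpankodrurzub/ meets the structural description of the rule, so the form surfaces unchanged.

nixivpankodrurzub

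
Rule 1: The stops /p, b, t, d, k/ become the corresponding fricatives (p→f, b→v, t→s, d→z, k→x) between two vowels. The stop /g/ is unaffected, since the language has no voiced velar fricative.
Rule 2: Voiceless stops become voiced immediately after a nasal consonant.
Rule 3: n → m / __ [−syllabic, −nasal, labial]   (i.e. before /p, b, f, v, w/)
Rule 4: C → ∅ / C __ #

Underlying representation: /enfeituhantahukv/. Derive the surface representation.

Rule 1 (intervocalic spirantization): /t/ is a stop between vowels /i/ and /u/, so it spirantizes to the fricative [s]. /enfeituhantahukv/ → enfeisuhantahukv.
Rule 2 (post-nasal voicing): /t/ is a voiceless stop immediately after the nasal /n/, so it voices to [d]. /enfeisuhantahukv/ → enfeisuhandahukv.
Rule 3 (nasal place assimilation): /n/ precedes the labial consonant /f/, so it assimilates in place to [m]. /enfeisuhandahukv/ → emfeisuhandahukv.
Rule 4 (final cluster simplification): /v/ is the second consonant of a word-final cluster /kv/, so it deletes. /emfeisuhandahukv/ → emfeisuhandahuk.

emfeisuhandahuk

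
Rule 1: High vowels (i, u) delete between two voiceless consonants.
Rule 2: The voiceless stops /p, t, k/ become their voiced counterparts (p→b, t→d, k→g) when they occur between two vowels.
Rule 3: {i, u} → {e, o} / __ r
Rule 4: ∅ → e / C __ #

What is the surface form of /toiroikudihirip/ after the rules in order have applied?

toeroigudiheripe

Rule 1 (high vowel syncope): no segment meets the environment; /toiroikudihirip/ is unchanged.
Rule 2 (intervocalic voicing): /k/ is a voiceless stop between vowels /i/ and /u/, so it voices to [g]. /toiroikudihirip/ → toiroigudihirip.
Rule 3 (pre-rhotic lowering): /i/ is a high vowel immediately before /r/, so it lowers to [e]. /i/ is a high vowel immediately before /r/, so it lowers to [e]. /toiroigudihirip/ → toeroigudiherip.
Rule 4 (final e-epenthesis): the form ends in the consonant /p/, so [e] is inserted word-finally. /toeroigudiherip/ → toeroigudiheripe.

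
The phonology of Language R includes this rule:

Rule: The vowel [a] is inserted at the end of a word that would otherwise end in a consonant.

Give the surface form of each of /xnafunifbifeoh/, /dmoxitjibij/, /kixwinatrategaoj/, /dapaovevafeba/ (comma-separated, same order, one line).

xnafunifbifeoha, dmoxitjibija, kixwinatrategaoja, dapaovevafeba

/xnafunifbifeoh/: the form ends in the consonant /h/, so [a] is inserted word-finally. → [xnafunifbifeoha].
/dmoxitjibij/: the form ends in the consonant /j/, so [a] is inserted word-finally. → [dmoxitjibija].
/kixwinatrategaoj/: the form ends in the consonant /j/, so [a] is inserted word-finally. → [kixwinatrategaoja].
/dapaovevafeba/: the rule's environment is not met; surfaces unchanged as [dapaovevafeba].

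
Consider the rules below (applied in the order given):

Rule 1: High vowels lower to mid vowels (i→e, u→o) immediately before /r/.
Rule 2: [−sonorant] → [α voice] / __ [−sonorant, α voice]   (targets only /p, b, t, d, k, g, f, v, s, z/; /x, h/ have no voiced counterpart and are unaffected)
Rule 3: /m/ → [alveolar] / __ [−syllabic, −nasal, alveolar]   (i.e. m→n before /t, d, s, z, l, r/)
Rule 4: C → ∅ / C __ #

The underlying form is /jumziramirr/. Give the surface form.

junzeramer

Rule 1 (pre-rhotic lowering): /i/ is a high vowel immediately before /r/, so it lowers to [e]. /i/ is a high vowel immediately before /r/, so it lowers to [e]. /jumziramirr/ → jumzeramerr.
Rule 2 (regressive voicing assimilation): no segment meets the environment; /jumzeramerr/ is unchanged.
Rule 3 (nasal place assimilation): /m/ precedes the alveolar consonant /z/, so it assimilates in place to [n]. /jumzeramerr/ → junzeramerr.
Rule 4 (final cluster simplification): /r/ is the second consonant of a word-final cluster /rr/, so it deletes. /junzeramerr/ → junzeramer.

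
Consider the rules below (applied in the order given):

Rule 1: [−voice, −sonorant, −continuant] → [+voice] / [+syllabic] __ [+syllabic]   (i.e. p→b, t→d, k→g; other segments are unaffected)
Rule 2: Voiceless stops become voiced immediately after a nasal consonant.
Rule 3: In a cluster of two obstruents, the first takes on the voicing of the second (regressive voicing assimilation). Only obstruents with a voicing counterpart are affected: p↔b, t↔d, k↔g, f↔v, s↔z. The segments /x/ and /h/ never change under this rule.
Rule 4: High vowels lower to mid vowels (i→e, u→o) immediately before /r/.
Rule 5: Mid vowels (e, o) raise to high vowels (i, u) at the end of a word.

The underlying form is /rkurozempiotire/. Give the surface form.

rkorozembioderi

Rule 1 (intervocalic voicing): /t/ is a voiceless stop between vowels /o/ and /i/, so it voices to [d]. /rkurozempiotire/ → rkurozempiodire.
Rule 2 (post-nasal voicing): /p/ is a voiceless stop immediately after the nasal /m/, so it voices to [b]. /rkurozempiodire/ → rkurozembiodire.
Rule 3 (regressive voicing assimilation): no segment meets the environment; /rkurozembiodire/ is unchanged.
Rule 4 (pre-rhotic lowering): /u/ is a high vowel immediately before /r/, so it lowers to [o]. /i/ is a high vowel immediately before /r/, so it lowers to [e]. /rkurozembiodire/ → rkorozembiodere.
Rule 5 (final vowel raising): /e/ is a mid vowel in word-final position, so it raises to [i]. /rkorozembiodere/ → rkorozembioderi.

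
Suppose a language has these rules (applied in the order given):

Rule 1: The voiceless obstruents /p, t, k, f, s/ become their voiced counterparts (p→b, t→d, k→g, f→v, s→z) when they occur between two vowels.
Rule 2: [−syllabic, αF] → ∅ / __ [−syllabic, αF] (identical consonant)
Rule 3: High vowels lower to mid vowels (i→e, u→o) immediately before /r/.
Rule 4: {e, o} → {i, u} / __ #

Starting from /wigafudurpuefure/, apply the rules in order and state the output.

Rule 1 (intervocalic voicing): /f/ is a voiceless obstruent between vowels /a/ and /u/, so it voices to [v]. /f/ is a voiceless obstruent between vowels /e/ and /u/, so it voices to [v]. /wigafudurpuefure/ → wigavudurpuevure.
Rule 2 (degemination): no segment meets the environment; /wigavudurpuevure/ is unchanged.
Rule 3 (pre-rhotic lowering): /u/ is a high vowel immediately before /r/, so it lowers to [o]. /u/ is a high vowel immediately before /r/, so it lowers to [o]. /wigavudurpuevure/ → wigavudorpuevore.
Rule 4 (final vowel raising): /e/ is a mid vowel in word-final position, so it raises to [i]. /wigavudorpuevore/ → wigavudorpuevori.

wigavudorpuevori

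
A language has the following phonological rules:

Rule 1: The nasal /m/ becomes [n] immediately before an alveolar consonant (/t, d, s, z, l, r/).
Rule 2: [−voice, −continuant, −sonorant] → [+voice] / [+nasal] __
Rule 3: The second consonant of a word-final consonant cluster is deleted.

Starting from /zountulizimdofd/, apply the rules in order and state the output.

Rule 1 (nasal place assimilation): /m/ precedes the alveolar consonant /d/, so it assimilates in place to [n]. /zountulizimdofd/ → zountulizindofd.
Rule 2 (post-nasal voicing): /t/ is a voiceless stop immediately after the nasal /n/, so it voices to [d]. /zountulizindofd/ → zoundulizindofd.
Rule 3 (final cluster simplification): /d/ is the second consonant of a word-final cluster /fd/, so it deletes. /zoundulizindofd/ → zoundulizindof.

zoundulizindof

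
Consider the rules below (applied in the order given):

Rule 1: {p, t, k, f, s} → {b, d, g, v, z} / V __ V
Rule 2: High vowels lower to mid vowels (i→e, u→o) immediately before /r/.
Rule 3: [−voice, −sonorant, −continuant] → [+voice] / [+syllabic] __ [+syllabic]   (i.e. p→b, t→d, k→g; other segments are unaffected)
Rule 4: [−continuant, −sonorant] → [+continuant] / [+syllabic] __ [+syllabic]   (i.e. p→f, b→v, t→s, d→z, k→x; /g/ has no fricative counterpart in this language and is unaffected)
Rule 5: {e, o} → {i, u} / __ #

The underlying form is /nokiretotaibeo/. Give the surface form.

Rule 1 (intervocalic voicing): /k/ is a voiceless obstruent between vowels /o/ and /i/, so it voices to [g]. /t/ is a voiceless obstruent between vowels /e/ and /o/, so it voices to [d]. /t/ is a voiceless obstruent between vowels /o/ and /a/, so it voices to [d]. /nokiretotaibeo/ → nogiredodaibeo.
Rule 2 (pre-rhotic lowering): /i/ is a high vowel immediately before /r/, so it lowers to [e]. /nogiredodaibeo/ → nogeredodaibeo.
Rule 3 (intervocalic voicing): no segment meets the environment; /nogeredodaibeo/ is unchanged.
Rule 4 (intervocalic spirantization): /d/ is a stop between vowels /e/ and /o/, so it spirantizes to the fricative [z]. /d/ is a stop between vowels /o/ and /a/, so it spirantizes to the fricative [z]. /b/ is a stop between vowels /i/ and /e/, so it spirantizes to the fricative [v]. /nogeredodaibeo/ → nogerezozaiveo.
Rule 5 (final vowel raising): /o/ is a mid vowel in word-final position, so it raises to [u]. /nogerezozaiveo/ → nogerezozaiveu.

nogerezozaiveu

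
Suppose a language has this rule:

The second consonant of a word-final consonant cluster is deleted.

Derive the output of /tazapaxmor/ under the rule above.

No segment of /tazapaxmor/ meets the structural description of the rule, so the form surfaces unchanged.

tazapaxmor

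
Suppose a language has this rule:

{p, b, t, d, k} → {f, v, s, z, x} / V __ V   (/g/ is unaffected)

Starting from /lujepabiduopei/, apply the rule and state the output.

/p/ is a stop between vowels /e/ and /a/, so it spirantizes to the fricative [f].
/b/ is a stop between vowels /a/ and /i/, so it spirantizes to the fricative [v].
/d/ is a stop between vowels /i/ and /u/, so it spirantizes to the fricative [z].
/p/ is a stop between vowels /o/ and /e/, so it spirantizes to the fricative [f].
Surface form: [lujefavizuofei].

lujefavizuofei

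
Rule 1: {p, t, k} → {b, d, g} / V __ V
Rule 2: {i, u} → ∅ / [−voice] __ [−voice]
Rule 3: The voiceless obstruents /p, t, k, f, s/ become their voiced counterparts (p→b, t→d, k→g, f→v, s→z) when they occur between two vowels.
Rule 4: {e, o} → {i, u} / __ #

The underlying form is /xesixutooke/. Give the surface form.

Rule 1 (intervocalic voicing): /t/ is a voiceless stop between vowels /u/ and /o/, so it voices to [d]. /k/ is a voiceless stop between vowels /o/ and /e/, so it voices to [g]. /xesixutooke/ → xesixudooge.
Rule 2 (high vowel syncope): /i/ is a high vowel flanked by voiceless consonants /s/ and /x/, so it deletes. /xesixudooge/ → xesxudooge.
Rule 3 (intervocalic voicing): no segment meets the environment; /xesxudooge/ is unchanged.
Rule 4 (final vowel raising): /e/ is a mid vowel in word-final position, so it raises to [i]. /xesxudooge/ → xesxudoogi.

xesxudoogi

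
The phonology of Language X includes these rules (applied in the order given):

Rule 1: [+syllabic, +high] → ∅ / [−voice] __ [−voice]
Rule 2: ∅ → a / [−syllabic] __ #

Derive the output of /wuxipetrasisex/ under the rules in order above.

Rule 1 (high vowel syncope): /i/ is a high vowel flanked by voiceless consonants /x/ and /p/, so it deletes. /i/ is a high vowel flanked by voiceless consonants /s/ and /s/, so it deletes. /wuxipetrasisex/ → wuxpetrassex.
Rule 2 (final a-epenthesis): the form ends in the consonant /x/, so [a] is inserted word-finally. /wuxpetrassex/ → wuxpetrassexa.

wuxpetrassexa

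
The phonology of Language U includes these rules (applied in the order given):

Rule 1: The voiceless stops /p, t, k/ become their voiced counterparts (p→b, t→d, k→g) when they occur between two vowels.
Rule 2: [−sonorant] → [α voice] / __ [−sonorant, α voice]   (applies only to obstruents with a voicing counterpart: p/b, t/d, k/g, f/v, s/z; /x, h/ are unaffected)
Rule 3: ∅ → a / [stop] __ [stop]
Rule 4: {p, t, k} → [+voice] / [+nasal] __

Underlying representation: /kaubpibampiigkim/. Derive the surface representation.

Rule 1 (intervocalic voicing): no segment meets the environment; /kaubpibampiigkim/ is unchanged.
Rule 2 (regressive voicing assimilation): /b/ precedes the voiceless obstruent /p/, so it devoices to [p] by assimilation. /g/ precedes the voiceless obstruent /k/, so it devoices to [k] by assimilation. /kaubpibampiigkim/ → kauppibampiikkim.
Rule 3 (stop-cluster a-epenthesis): /p/ and /p/ form a stop–stop cluster, so [a] is inserted between them. /k/ and /k/ form a stop–stop cluster, so [a] is inserted between them. /kauppibampiikkim/ → kaupapibampiikakim.
Rule 4 (post-nasal voicing): /p/ is a voiceless stop immediately after the nasal /m/, so it voices to [b]. /kaupapibampiikakim/ → kaupapibambiikakim.

kaupapibambiikakim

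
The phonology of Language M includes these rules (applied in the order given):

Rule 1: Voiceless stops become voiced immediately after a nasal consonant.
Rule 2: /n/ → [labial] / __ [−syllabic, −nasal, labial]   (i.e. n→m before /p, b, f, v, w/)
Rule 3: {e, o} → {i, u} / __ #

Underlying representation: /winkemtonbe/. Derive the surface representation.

wingemdombi

Rule 1 (post-nasal voicing): /k/ is a voiceless stop immediately after the nasal /n/, so it voices to [g]. /t/ is a voiceless stop immediately after the nasal /m/, so it voices to [d]. /winkemtonbe/ → wingemdonbe.
Rule 2 (nasal place assimilation): /n/ precedes the labial consonant /b/, so it assimilates in place to [m]. /wingemdonbe/ → wingemdombe.
Rule 3 (final vowel raising): /e/ is a mid vowel in word-final position, so it raises to [i]. /wingemdombe/ → wingemdombi.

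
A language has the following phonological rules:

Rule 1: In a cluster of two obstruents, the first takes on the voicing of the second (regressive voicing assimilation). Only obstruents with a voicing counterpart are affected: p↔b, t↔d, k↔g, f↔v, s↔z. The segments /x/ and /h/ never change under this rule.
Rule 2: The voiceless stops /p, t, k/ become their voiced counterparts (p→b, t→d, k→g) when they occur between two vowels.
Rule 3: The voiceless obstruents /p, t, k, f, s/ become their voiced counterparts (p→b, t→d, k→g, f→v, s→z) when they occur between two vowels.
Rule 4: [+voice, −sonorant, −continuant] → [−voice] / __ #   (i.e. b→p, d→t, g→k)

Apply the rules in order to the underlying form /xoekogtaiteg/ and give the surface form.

xoegoktaidek

Rule 1 (regressive voicing assimilation): /g/ precedes the voiceless obstruent /t/, so it devoices to [k] by assimilation. /xoekogtaiteg/ → xoekoktaiteg.
Rule 2 (intervocalic voicing): /k/ is a voiceless stop between vowels /e/ and /o/, so it voices to [g]. /t/ is a voiceless stop between vowels /i/ and /e/, so it voices to [d]. /xoekoktaiteg/ → xoegoktaideg.
Rule 3 (intervocalic voicing): no segment meets the environment; /xoegoktaideg/ is unchanged.
Rule 4 (final devoicing): /g/ is a voiced stop in word-final position, so it devoices to [k]. /xoegoktaideg/ → xoegoktaidek.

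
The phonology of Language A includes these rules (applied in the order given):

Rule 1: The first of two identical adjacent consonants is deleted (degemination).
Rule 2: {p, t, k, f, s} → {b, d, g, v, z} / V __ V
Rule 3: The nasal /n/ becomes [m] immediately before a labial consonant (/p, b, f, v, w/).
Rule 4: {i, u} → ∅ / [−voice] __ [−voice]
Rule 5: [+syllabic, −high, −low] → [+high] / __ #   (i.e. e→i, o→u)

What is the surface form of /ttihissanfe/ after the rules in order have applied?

Rule 1 (degemination): /tt/ is a geminate; the first /t/ deletes. /ss/ is a geminate; the first /s/ deletes. /ttihissanfe/ → tihisanfe.
Rule 2 (intervocalic voicing): /s/ is a voiceless obstruent between vowels /i/ and /a/, so it voices to [z]. /tihisanfe/ → tihizanfe.
Rule 3 (nasal place assimilation): /n/ precedes the labial consonant /f/, so it assimilates in place to [m]. /tihizanfe/ → tihizamfe.
Rule 4 (high vowel syncope): /i/ is a high vowel flanked by voiceless consonants /t/ and /h/, so it deletes. /tihizamfe/ → thizamfe.
Rule 5 (final vowel raising): /e/ is a mid vowel in word-final position, so it raises to [i]. /thizamfe/ → thizamfi.

thizamfi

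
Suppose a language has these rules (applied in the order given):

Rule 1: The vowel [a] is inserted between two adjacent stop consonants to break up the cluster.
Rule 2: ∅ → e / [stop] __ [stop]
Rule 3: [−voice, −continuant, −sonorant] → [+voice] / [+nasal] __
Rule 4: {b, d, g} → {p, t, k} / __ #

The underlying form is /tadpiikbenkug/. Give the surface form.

tadapiikabenguk

Rule 1 (stop-cluster a-epenthesis): /d/ and /p/ form a stop–stop cluster, so [a] is inserted between them. /k/ and /b/ form a stop–stop cluster, so [a] is inserted between them. /tadpiikbenkug/ → tadapiikabenkug.
Rule 2 (stop-cluster e-epenthesis): no segment meets the environment; /tadapiikabenkug/ is unchanged.
Rule 3 (post-nasal voicing): /k/ is a voiceless stop immediately after the nasal /n/, so it voices to [g]. /tadapiikabenkug/ → tadapiikabengug.
Rule 4 (final devoicing): /g/ is a voiced stop in word-final position, so it devoices to [k]. /tadapiikabengug/ → tadapiikabenguk.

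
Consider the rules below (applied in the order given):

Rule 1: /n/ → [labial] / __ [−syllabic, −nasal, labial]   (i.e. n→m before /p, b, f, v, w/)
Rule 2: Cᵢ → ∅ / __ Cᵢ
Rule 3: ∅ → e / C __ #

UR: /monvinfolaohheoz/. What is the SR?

Rule 1 (nasal place assimilation): /n/ precedes the labial consonant /v/, so it assimilates in place to [m]. /n/ precedes the labial consonant /f/, so it assimilates in place to [m]. /monvinfolaohheoz/ → momvimfolaohheoz.
Rule 2 (degemination): /hh/ is a geminate; the first /h/ deletes. /momvimfolaohheoz/ → momvimfolaoheoz.
Rule 3 (final e-epenthesis): the form ends in the consonant /z/, so [e] is inserted word-finally. /momvimfolaoheoz/ → momvimfolaoheoze.

momvimfolaoheoze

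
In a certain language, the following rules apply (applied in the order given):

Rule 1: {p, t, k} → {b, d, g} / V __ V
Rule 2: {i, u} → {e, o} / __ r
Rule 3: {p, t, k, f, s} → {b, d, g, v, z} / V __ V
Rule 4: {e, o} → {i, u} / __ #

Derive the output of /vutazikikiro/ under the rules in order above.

vudazigigeru

Rule 1 (intervocalic voicing): /t/ is a voiceless stop between vowels /u/ and /a/, so it voices to [d]. /k/ is a voiceless stop between vowels /i/ and /i/, so it voices to [g]. /k/ is a voiceless stop between vowels /i/ and /i/, so it voices to [g]. /vutazikikiro/ → vudazigigiro.
Rule 2 (pre-rhotic lowering): /i/ is a high vowel immediately before /r/, so it lowers to [e]. /vudazigigiro/ → vudazigigero.
Rule 3 (intervocalic voicing): no segment meets the environment; /vudazigigero/ is unchanged.
Rule 4 (final vowel raising): /o/ is a mid vowel in word-final position, so it raises to [u]. /vudazigigero/ → vudazigigeru.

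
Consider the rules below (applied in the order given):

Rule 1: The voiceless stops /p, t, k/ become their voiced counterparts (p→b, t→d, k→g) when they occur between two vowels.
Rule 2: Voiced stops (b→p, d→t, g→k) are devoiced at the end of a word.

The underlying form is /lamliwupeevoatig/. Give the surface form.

Rule 1 (intervocalic voicing): /p/ is a voiceless stop between vowels /u/ and /e/, so it voices to [b]. /t/ is a voiceless stop between vowels /a/ and /i/, so it voices to [d]. /lamliwupeevoatig/ → lamliwubeevoadig.
Rule 2 (final devoicing): /g/ is a voiced stop in word-final position, so it devoices to [k]. /lamliwubeevoadig/ → lamliwubeevoadik.

lamliwubeevoadik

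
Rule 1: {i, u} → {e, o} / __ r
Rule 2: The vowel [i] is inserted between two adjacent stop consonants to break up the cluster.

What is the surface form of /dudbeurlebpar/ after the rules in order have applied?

dudibeorlebipar

Rule 1 (pre-rhotic lowering): /u/ is a high vowel immediately before /r/, so it lowers to [o]. /dudbeurlebpar/ → dudbeorlebpar.
Rule 2 (stop-cluster i-epenthesis): /d/ and /b/ form a stop–stop cluster, so [i] is inserted between them. /b/ and /p/ form a stop–stop cluster, so [i] is inserted between them. /dudbeorlebpar/ → dudibeorlebipar.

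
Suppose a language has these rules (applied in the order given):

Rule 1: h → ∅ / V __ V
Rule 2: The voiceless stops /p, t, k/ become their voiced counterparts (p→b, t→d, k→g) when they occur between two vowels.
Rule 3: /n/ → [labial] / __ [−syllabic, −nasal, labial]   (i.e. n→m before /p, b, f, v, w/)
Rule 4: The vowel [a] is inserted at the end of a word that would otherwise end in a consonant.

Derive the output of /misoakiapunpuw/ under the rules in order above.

Rule 1 (intervocalic h-deletion): no segment meets the environment; /misoakiapunpuw/ is unchanged.
Rule 2 (intervocalic voicing): /k/ is a voiceless stop between vowels /a/ and /i/, so it voices to [g]. /p/ is a voiceless stop between vowels /a/ and /u/, so it voices to [b]. /misoakiapunpuw/ → misoagiabunpuw.
Rule 3 (nasal place assimilation): /n/ precedes the labial consonant /p/, so it assimilates in place to [m]. /misoagiabunpuw/ → misoagiabumpuw.
Rule 4 (final a-epenthesis): the form ends in the consonant /w/, so [a] is inserted word-finally. /misoagiabumpuw/ → misoagiabumpuwa.

misoagiabumpuwa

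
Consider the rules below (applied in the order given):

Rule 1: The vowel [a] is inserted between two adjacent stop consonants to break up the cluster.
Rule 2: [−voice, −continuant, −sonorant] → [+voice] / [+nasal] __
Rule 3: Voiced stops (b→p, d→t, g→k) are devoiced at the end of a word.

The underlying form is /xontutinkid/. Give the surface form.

Rule 1 (stop-cluster a-epenthesis): no segment meets the environment; /xontutinkid/ is unchanged.
Rule 2 (post-nasal voicing): /t/ is a voiceless stop immediately after the nasal /n/, so it voices to [d]. /k/ is a voiceless stop immediately after the nasal /n/, so it voices to [g]. /xontutinkid/ → xondutingid.
Rule 3 (final devoicing): /d/ is a voiced stop in word-final position, so it devoices to [t]. /xondutingid/ → xondutingit.

xondutingit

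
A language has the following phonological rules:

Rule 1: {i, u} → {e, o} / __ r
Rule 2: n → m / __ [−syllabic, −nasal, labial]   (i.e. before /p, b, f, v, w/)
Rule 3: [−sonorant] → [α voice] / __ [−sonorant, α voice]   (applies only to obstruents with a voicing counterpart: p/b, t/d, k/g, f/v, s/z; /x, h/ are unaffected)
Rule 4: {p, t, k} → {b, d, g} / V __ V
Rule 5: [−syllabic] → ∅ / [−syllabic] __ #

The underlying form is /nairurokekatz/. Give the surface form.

Rule 1 (pre-rhotic lowering): /i/ is a high vowel immediately before /r/, so it lowers to [e]. /u/ is a high vowel immediately before /r/, so it lowers to [o]. /nairurokekatz/ → naerorokekatz.
Rule 2 (nasal place assimilation): no segment meets the environment; /naerorokekatz/ is unchanged.
Rule 3 (regressive voicing assimilation): /t/ precedes the voiced obstruent /z/, so it voices to [d] by assimilation. /naerorokekatz/ → naerorokekadz.
Rule 4 (intervocalic voicing): /k/ is a voiceless stop between vowels /o/ and /e/, so it voices to [g]. /k/ is a voiceless stop between vowels /e/ and /a/, so it voices to [g]. /naerorokekadz/ → naerorogegadz.
Rule 5 (final cluster simplification): /z/ is the second consonant of a word-final cluster /dz/, so it deletes. /naerorogegadz/ → naerorogegad.

naerorogegad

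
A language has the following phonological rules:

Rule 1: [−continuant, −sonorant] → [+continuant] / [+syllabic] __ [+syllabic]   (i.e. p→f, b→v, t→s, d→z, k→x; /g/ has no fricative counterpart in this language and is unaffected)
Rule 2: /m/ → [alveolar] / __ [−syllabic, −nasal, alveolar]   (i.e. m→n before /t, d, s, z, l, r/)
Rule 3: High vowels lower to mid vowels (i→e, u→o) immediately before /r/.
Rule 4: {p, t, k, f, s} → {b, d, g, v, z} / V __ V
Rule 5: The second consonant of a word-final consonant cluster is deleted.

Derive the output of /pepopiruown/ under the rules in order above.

pevoveruow

Rule 1 (intervocalic spirantization): /p/ is a stop between vowels /e/ and /o/, so it spirantizes to the fricative [f]. /p/ is a stop between vowels /o/ and /i/, so it spirantizes to the fricative [f]. /pepopiruown/ → pefofiruown.
Rule 2 (nasal place assimilation): no segment meets the environment; /pefofiruown/ is unchanged.
Rule 3 (pre-rhotic lowering): /i/ is a high vowel immediately before /r/, so it lowers to [e]. /pefofiruown/ → pefoferuown.
Rule 4 (intervocalic voicing): /f/ is a voiceless obstruent between vowels /e/ and /o/, so it voices to [v]. /f/ is a voiceless obstruent between vowels /o/ and /e/, so it voices to [v]. /pefoferuown/ → pevoveruown.
Rule 5 (final cluster simplification): /n/ is the second consonant of a word-final cluster /wn/, so it deletes. /pevoveruown/ → pevoveruow.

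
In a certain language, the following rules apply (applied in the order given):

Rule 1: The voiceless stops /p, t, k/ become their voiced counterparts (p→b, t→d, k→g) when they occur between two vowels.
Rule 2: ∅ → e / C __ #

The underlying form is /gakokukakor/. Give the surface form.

Rule 1 (intervocalic voicing): /k/ is a voiceless stop between vowels /a/ and /o/, so it voices to [g]. /k/ is a voiceless stop between vowels /o/ and /u/, so it voices to [g]. /k/ is a voiceless stop between vowels /u/ and /a/, so it voices to [g]. /k/ is a voiceless stop between vowels /a/ and /o/, so it voices to [g]. /gakokukakor/ → gagogugagor.
Rule 2 (final e-epenthesis): the form ends in the consonant /r/, so [e] is inserted word-finally. /gagogugagor/ → gagogugagore.

gagogugagore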